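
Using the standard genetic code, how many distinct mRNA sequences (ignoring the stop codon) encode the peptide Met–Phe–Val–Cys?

16

Met: 1 codon.
Phe: 2 codons.
Val: 4 codons.
Cys: 2 codons.
1 × 2 × 4 × 2 = 16.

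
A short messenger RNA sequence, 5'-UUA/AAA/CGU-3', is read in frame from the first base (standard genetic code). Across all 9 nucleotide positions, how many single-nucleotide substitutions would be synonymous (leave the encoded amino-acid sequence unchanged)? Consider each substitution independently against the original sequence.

6

Codon 1 (UUA, Leu): 2 synonymous substitutions.
Codon 2 (AAA, Lys): 1 synonymous substitution.
Codon 3 (CGU, Arg): 3 synonymous substitutions.
Total: 2 + 1 + 3 = 6.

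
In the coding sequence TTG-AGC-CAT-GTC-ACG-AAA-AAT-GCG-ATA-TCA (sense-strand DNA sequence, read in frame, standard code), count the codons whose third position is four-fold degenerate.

4

Codon 1 TTG (Leu): third position 2-fold.
Codon 2 AGC (Ser): third position 2-fold.
Codon 3 CAT (His): third position 2-fold.
Codon 4 GTC (Val): third position 4-fold.
Codon 5 ACG (Thr): third position 4-fold.
Codon 6 AAA (Lys): third position 2-fold.
Codon 7 AAT (Asn): third position 2-fold.
Codon 8 GCG (Ala): third position 4-fold.
Codon 9 ATA (Ile): third position 3-fold.
Codon 10 TCA (Ser): third position 4-fold.
Four-fold degenerate third positions: 4.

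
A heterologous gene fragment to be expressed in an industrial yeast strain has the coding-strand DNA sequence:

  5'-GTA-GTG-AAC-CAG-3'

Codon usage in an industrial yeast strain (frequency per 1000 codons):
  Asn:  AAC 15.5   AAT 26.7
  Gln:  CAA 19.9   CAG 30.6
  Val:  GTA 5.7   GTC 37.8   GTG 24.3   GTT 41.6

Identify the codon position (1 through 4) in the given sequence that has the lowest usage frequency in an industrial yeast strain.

Codon 1 GTA (Val): 5.7 per 1000.
Codon 2 GTG (Val): 24.3 per 1000.
Codon 3 AAC (Asn): 15.5 per 1000.
Codon 4 CAG (Gln): 30.6 per 1000.
Lowest frequency is 5.7 at codon 1.

1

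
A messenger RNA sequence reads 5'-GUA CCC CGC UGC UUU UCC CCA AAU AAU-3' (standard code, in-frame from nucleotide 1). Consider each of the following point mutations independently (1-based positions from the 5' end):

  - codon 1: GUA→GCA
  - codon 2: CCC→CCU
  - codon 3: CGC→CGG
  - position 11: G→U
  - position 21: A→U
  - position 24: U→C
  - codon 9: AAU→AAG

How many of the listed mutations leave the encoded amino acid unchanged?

4

Codon 1: GUA (Val) → GCA (Ala) — missense.
Codon 2: CCC (Pro) → CCU (Pro) — synonymous.
Codon 3: CGC (Arg) → CGG (Arg) — synonymous.
Codon 4: UGC (Cys) → UUC (Phe) — missense.
Codon 7: CCA (Pro) → CCU (Pro) — synonymous.
Codon 8: AAU (Asn) → AAC (Asn) — synonymous.
Codon 9: AAU (Asn) → AAG (Lys) — missense.
Synonymous: 4 of 7.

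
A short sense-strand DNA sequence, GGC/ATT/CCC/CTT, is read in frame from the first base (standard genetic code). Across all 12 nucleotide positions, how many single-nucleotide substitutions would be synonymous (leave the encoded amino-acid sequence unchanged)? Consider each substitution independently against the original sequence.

Codon 1 (GGC, Gly): 3 synonymous substitutions.
Codon 2 (ATT, Ile): 2 synonymous substitutions.
Codon 3 (CCC, Pro): 3 synonymous substitutions.
Codon 4 (CTT, Leu): 3 synonymous substitutions.
Total: 3 + 2 + 3 + 3 = 11.

11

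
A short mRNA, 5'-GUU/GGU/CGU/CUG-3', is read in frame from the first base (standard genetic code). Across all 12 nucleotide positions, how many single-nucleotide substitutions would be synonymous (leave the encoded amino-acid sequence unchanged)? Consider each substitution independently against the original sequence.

13

Codon 1 (GUU, Val): 3 synonymous substitutions.
Codon 2 (GGU, Gly): 3 synonymous substitutions.
Codon 3 (CGU, Arg): 3 synonymous substitutions.
Codon 4 (CUG, Leu): 4 synonymous substitutions.
Total: 3 + 3 + 3 + 4 = 13.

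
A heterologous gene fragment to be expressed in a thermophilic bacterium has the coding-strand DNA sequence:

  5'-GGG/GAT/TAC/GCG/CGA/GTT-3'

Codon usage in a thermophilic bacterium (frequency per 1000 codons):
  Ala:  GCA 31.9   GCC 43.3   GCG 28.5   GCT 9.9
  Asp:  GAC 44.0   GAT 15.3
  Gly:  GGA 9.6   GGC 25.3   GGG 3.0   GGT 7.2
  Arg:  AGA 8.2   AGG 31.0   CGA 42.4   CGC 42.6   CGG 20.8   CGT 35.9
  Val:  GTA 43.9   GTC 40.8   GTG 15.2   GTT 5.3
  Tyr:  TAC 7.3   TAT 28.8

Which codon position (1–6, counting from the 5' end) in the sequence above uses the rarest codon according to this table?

Codon 1 GGG (Gly): 3.0 per 1000.
Codon 2 GAT (Asp): 15.3 per 1000.
Codon 3 TAC (Tyr): 7.3 per 1000.
Codon 4 GCG (Ala): 28.5 per 1000.
Codon 5 CGA (Arg): 42.4 per 1000.
Codon 6 GTT (Val): 5.3 per 1000.
Lowest frequency is 3.0 at codon 1.

1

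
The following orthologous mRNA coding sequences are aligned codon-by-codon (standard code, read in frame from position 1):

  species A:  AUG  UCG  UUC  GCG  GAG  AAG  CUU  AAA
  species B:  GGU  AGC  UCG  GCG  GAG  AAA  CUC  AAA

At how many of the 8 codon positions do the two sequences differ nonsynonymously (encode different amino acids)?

2

Codon 1: AUG Met / GGU Gly — nonsynonymous.
Codon 2: UCG Ser / AGC Ser — synonymous.
Codon 3: UUC Phe / UCG Ser — nonsynonymous.
Codon 4: GCG Ala / GCG Ala — identical.
Codon 5: GAG Glu / GAG Glu — identical.
Codon 6: AAG Lys / AAA Lys — synonymous.
Codon 7: CUU Leu / CUC Leu — synonymous.
Codon 8: AAA Lys / AAA Lys — identical.
Nonsynonymous differences: 2.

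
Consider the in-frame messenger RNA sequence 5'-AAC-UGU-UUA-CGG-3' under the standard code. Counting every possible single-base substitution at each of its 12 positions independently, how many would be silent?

Codon 1 (AAC, Asn): 1 synonymous substitution.
Codon 2 (UGU, Cys): 1 synonymous substitution.
Codon 3 (UUA, Leu): 2 synonymous substitutions.
Codon 4 (CGG, Arg): 4 synonymous substitutions.
Total: 1 + 1 + 2 + 4 = 8.

8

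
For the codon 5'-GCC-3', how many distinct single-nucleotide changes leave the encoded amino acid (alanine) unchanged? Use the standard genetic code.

Position 1: none → 0 synonymous.
Position 2: none → 0 synonymous.
Position 3: GCU, GCA, GCG → 3 synonymous.
Total: 0 + 0 + 3 = 3.

3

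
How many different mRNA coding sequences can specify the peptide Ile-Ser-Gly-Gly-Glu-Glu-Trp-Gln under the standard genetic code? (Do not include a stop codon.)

2304

Ile: 3 codons.
Ser: 6 codons.
Gly: 4 codons.
Gly: 4 codons.
Glu: 2 codons.
Glu: 2 codons.
Trp: 1 codon.
Gln: 2 codons.
3 × 6 × 4 × 4 × 2 × 2 × 1 × 2 = 2304.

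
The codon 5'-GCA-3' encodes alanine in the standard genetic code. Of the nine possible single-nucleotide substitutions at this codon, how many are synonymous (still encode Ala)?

Position 1: none → 0 synonymous.
Position 2: none → 0 synonymous.
Position 3: GCT, GCC, GCG → 3 synonymous.
Total: 0 + 0 + 3 = 3.

3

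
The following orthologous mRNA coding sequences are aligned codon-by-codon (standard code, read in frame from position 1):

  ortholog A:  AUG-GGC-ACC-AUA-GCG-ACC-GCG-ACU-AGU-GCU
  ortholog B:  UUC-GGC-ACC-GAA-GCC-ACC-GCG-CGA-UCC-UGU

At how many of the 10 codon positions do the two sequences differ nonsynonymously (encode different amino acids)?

Codon 1: AUG Met / UUC Phe — nonsynonymous.
Codon 2: GGC Gly / GGC Gly — identical.
Codon 3: ACC Thr / ACC Thr — identical.
Codon 4: AUA Ile / GAA Glu — nonsynonymous.
Codon 5: GCG Ala / GCC Ala — synonymous.
Codon 6: ACC Thr / ACC Thr — identical.
Codon 7: GCG Ala / GCG Ala — identical.
Codon 8: ACU Thr / CGA Arg — nonsynonymous.
Codon 9: AGU Ser / UCC Ser — synonymous.
Codon 10: GCU Ala / UGU Cys — nonsynonymous.
Nonsynonymous differences: 4.

4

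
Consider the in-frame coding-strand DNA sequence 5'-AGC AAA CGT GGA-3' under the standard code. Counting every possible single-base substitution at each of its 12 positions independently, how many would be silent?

Codon 1 (AGC, Ser): 1 synonymous substitution.
Codon 2 (AAA, Lys): 1 synonymous substitution.
Codon 3 (CGT, Arg): 3 synonymous substitutions.
Codon 4 (GGA, Gly): 3 synonymous substitutions.
Total: 1 + 1 + 3 + 3 = 8.

8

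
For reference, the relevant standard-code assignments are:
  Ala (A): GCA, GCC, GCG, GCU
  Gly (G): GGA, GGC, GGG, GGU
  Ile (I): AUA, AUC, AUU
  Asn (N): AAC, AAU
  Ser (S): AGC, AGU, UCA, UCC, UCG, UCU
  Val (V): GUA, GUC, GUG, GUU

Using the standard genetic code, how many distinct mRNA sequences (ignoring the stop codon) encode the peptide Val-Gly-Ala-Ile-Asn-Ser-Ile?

Val: 4 codons.
Gly: 4 codons.
Ala: 4 codons.
Ile: 3 codons.
Asn: 2 codons.
Ser: 6 codons.
Ile: 3 codons.
4 × 4 × 4 × 3 × 2 × 6 × 3 = 6912.

6912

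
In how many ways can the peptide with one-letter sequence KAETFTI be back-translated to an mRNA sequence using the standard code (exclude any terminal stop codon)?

1536

Lys: 2 codons.
Ala: 4 codons.
Glu: 2 codons.
Thr: 4 codons.
Phe: 2 codons.
Thr: 4 codons.
Ile: 3 codons.
2 × 4 × 2 × 4 × 2 × 4 × 3 = 1536.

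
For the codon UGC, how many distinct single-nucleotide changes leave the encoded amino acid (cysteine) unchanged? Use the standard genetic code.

Position 1: none → 0 synonymous.
Position 2: none → 0 synonymous.
Position 3: UGU → 1 synonymous.
Total: 0 + 0 + 1 = 1.

1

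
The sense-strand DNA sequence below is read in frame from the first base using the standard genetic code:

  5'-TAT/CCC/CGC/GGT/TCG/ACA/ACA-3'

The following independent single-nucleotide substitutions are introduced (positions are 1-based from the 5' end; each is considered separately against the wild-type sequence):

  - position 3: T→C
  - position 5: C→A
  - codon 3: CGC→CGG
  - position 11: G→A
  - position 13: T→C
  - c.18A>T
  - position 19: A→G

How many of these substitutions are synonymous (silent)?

3

Codon 1: TAT (Tyr) → TAC (Tyr) — synonymous.
Codon 2: CCC (Pro) → CAC (His) — missense.
Codon 3: CGC (Arg) → CGG (Arg) — synonymous.
Codon 4: GGT (Gly) → GAT (Asp) — missense.
Codon 5: TCG (Ser) → CCG (Pro) — missense.
Codon 6: ACA (Thr) → ACT (Thr) — synonymous.
Codon 7: ACA (Thr) → GCA (Ala) — missense.
Synonymous: 3 of 7.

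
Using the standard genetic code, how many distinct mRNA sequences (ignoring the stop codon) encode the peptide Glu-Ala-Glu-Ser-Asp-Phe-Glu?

Glu: 2 codons.
Ala: 4 codons.
Glu: 2 codons.
Ser: 6 codons.
Asp: 2 codons.
Phe: 2 codons.
Glu: 2 codons.
2 × 4 × 2 × 6 × 2 × 2 × 2 = 768.

768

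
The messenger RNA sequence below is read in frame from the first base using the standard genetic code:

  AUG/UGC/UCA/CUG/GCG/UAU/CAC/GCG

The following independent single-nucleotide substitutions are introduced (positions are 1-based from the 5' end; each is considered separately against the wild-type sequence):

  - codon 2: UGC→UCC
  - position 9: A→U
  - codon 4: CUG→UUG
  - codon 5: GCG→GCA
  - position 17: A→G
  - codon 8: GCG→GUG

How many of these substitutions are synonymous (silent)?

3

Codon 2: UGC (Cys) → UCC (Ser) — missense.
Codon 3: UCA (Ser) → UCU (Ser) — synonymous.
Codon 4: CUG (Leu) → UUG (Leu) — synonymous.
Codon 5: GCG (Ala) → GCA (Ala) — synonymous.
Codon 6: UAU (Tyr) → UGU (Cys) — missense.
Codon 8: GCG (Ala) → GUG (Val) — missense.
Synonymous: 3 of 6.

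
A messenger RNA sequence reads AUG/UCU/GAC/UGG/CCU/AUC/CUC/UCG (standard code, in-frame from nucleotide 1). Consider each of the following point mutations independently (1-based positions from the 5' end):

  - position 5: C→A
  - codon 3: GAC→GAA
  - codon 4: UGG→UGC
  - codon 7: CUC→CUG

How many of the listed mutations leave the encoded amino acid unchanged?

1

Codon 2: UCU (Ser) → UAU (Tyr) — missense.
Codon 3: GAC (Asp) → GAA (Glu) — missense.
Codon 4: UGG (Trp) → UGC (Cys) — missense.
Codon 7: CUC (Leu) → CUG (Leu) — synonymous.
Synonymous: 1 of 4.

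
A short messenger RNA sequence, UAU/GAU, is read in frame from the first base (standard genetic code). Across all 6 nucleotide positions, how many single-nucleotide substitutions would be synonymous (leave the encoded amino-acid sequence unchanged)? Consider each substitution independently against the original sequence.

2

Codon 1 (UAU, Tyr): 1 synonymous substitution.
Codon 2 (GAU, Asp): 1 synonymous substitution.
Total: 1 + 1 = 2.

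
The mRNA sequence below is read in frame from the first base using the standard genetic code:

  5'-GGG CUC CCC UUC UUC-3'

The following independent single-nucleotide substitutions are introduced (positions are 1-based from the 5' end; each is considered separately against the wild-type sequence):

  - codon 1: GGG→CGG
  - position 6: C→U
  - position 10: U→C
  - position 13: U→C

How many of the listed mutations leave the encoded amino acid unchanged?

Codon 1: GGG (Gly) → CGG (Arg) — missense.
Codon 2: CUC (Leu) → CUU (Leu) — synonymous.
Codon 4: UUC (Phe) → CUC (Leu) — missense.
Codon 5: UUC (Phe) → CUC (Leu) — missense.
Synonymous: 1 of 4.

1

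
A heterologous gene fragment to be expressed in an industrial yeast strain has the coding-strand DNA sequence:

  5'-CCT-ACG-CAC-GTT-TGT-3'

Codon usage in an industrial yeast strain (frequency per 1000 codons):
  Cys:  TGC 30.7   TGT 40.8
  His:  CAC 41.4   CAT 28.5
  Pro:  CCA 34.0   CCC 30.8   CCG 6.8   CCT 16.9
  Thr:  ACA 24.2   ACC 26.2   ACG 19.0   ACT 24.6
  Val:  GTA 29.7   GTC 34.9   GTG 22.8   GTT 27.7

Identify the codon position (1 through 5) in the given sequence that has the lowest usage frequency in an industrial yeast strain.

1

Codon 1 CCT (Pro): 16.9 per 1000.
Codon 2 ACG (Thr): 19.0 per 1000.
Codon 3 CAC (His): 41.4 per 1000.
Codon 4 GTT (Val): 27.7 per 1000.
Codon 5 TGT (Cys): 40.8 per 1000.
Lowest frequency is 16.9 at codon 1.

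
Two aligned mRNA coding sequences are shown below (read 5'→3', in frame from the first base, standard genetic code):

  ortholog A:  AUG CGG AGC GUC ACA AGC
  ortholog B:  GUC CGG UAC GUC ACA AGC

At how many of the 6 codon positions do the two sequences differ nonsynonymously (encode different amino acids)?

2

Codon 1: AUG Met / GUC Val — nonsynonymous.
Codon 2: CGG Arg / CGG Arg — identical.
Codon 3: AGC Ser / UAC Tyr — nonsynonymous.
Codon 4: GUC Val / GUC Val — identical.
Codon 5: ACA Thr / ACA Thr — identical.
Codon 6: AGC Ser / AGC Ser — identical.
Nonsynonymous differences: 2.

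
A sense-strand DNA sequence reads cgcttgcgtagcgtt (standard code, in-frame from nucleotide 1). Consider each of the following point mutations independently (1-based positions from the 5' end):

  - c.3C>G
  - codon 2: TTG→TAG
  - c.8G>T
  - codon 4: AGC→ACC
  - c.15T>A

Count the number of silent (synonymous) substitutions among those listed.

Codon 1: CGC (Arg) → CGG (Arg) — synonymous.
Codon 2: TTG (Leu) → TAG (Stop) — nonsense.
Codon 3: CGT (Arg) → CTT (Leu) — missense.
Codon 4: AGC (Ser) → ACC (Thr) — missense.
Codon 5: GTT (Val) → GTA (Val) — synonymous.
Synonymous: 2 of 5.

2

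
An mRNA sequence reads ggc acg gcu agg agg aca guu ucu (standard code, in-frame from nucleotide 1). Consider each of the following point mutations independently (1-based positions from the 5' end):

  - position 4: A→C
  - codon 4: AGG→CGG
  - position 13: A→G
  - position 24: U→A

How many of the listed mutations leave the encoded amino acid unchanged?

2

Codon 2: ACG (Thr) → CCG (Pro) — missense.
Codon 4: AGG (Arg) → CGG (Arg) — synonymous.
Codon 5: AGG (Arg) → GGG (Gly) — missense.
Codon 8: UCU (Ser) → UCA (Ser) — synonymous.
Synonymous: 2 of 4.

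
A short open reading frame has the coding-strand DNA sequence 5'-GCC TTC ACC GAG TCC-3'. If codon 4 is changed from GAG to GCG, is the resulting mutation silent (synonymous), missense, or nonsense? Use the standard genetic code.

Position 11 falls in codon 4: GAG → Glu.
After the substitution the codon is GCG → Ala.
Glu ≠ Ala, so this is a missense mutation.

missense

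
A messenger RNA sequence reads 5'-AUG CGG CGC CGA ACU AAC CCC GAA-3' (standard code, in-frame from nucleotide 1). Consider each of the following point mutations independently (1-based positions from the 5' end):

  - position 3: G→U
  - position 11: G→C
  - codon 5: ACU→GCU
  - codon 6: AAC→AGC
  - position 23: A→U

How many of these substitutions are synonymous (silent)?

0

Codon 1: AUG (Met) → AUU (Ile) — missense.
Codon 4: CGA (Arg) → CCA (Pro) — missense.
Codon 5: ACU (Thr) → GCU (Ala) — missense.
Codon 6: AAC (Asn) → AGC (Ser) — missense.
Codon 8: GAA (Glu) → GUA (Val) — missense.
Synonymous: 0 of 5.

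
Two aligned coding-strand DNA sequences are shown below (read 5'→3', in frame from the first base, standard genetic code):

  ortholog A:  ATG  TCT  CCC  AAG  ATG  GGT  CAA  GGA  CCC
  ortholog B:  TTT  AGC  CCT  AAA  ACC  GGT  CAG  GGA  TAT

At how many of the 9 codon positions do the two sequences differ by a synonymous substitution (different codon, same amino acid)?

Codon 1: ATG Met / TTT Phe — nonsynonymous.
Codon 2: TCT Ser / AGC Ser — synonymous.
Codon 3: CCC Pro / CCT Pro — synonymous.
Codon 4: AAG Lys / AAA Lys — synonymous.
Codon 5: ATG Met / ACC Thr — nonsynonymous.
Codon 6: GGT Gly / GGT Gly — identical.
Codon 7: CAA Gln / CAG Gln — synonymous.
Codon 8: GGA Gly / GGA Gly — identical.
Codon 9: CCC Pro / TAT Tyr — nonsynonymous.
Synonymous differences: 4.

4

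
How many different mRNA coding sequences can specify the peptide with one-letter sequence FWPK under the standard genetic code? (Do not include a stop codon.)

16

Phe: 2 codons.
Trp: 1 codon.
Pro: 4 codons.
Lys: 2 codons.
2 × 1 × 4 × 2 = 16.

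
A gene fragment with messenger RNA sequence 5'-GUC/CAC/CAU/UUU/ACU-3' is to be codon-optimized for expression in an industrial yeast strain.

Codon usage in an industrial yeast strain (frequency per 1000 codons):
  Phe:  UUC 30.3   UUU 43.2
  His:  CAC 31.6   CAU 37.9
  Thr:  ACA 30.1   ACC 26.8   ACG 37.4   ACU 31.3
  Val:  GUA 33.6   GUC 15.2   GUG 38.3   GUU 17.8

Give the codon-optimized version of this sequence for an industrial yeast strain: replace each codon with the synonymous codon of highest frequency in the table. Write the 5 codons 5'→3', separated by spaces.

Codon 1 (Val): best is GUG at 38.3.
Codon 2 (His): best is CAU at 37.9.
Codon 3 (His): best is CAU at 37.9.
Codon 4 (Phe): best is UUU at 43.2.
Codon 5 (Thr): best is ACG at 37.4.

GUG CAU CAU UUU ACG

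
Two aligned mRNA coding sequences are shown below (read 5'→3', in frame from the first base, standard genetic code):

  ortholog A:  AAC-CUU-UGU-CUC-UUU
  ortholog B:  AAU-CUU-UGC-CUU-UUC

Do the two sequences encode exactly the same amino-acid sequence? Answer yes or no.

yes

Codon 1: AAC Asn / AAU Asn — synonymous.
Codon 2: CUU Leu / CUU Leu — identical.
Codon 3: UGU Cys / UGC Cys — synonymous.
Codon 4: CUC Leu / CUU Leu — synonymous.
Codon 5: UUU Phe / UUC Phe — synonymous.
Nonsynonymous differences: 0 → same protein.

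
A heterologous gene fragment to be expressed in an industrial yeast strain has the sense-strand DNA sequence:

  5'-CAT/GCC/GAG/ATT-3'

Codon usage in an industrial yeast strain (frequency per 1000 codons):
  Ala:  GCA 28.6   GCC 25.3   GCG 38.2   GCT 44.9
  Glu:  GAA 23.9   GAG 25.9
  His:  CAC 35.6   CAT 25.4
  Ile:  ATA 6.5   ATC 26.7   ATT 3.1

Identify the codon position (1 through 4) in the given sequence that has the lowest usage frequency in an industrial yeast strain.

Codon 1 CAT (His): 25.4 per 1000.
Codon 2 GCC (Ala): 25.3 per 1000.
Codon 3 GAG (Glu): 25.9 per 1000.
Codon 4 ATT (Ile): 3.1 per 1000.
Lowest frequency is 3.1 at codon 4.

4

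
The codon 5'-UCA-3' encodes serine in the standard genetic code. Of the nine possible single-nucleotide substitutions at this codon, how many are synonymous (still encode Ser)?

Position 1: none → 0 synonymous.
Position 2: none → 0 synonymous.
Position 3: UCU, UCC, UCG → 3 synonymous.
Total: 0 + 0 + 3 = 3.

3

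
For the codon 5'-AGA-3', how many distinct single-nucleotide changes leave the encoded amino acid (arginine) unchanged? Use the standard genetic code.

Position 1: CGA → 1 synonymous.
Position 2: none → 0 synonymous.
Position 3: AGG → 1 synonymous.
Total: 1 + 0 + 1 = 2.

2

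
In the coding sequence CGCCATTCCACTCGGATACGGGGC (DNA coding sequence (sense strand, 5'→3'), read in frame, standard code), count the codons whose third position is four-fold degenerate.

Codon 1 CGC (Arg): third position 4-fold.
Codon 2 CAT (His): third position 2-fold.
Codon 3 TCC (Ser): third position 4-fold.
Codon 4 ACT (Thr): third position 4-fold.
Codon 5 CGG (Arg): third position 4-fold.
Codon 6 ATA (Ile): third position 3-fold.
Codon 7 CGG (Arg): third position 4-fold.
Codon 8 GGC (Gly): third position 4-fold.
Four-fold degenerate third positions: 6.

6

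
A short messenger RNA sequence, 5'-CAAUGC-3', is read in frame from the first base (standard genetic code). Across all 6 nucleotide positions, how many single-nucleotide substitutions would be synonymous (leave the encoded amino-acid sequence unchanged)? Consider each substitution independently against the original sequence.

Codon 1 (CAA, Gln): 1 synonymous substitution.
Codon 2 (UGC, Cys): 1 synonymous substitution.
Total: 1 + 1 = 2.

2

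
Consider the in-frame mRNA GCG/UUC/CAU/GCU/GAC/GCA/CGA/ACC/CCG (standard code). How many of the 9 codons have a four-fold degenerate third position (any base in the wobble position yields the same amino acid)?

Codon 1 GCG (Ala): third position 4-fold.
Codon 2 UUC (Phe): third position 2-fold.
Codon 3 CAU (His): third position 2-fold.
Codon 4 GCU (Ala): third position 4-fold.
Codon 5 GAC (Asp): third position 2-fold.
Codon 6 GCA (Ala): third position 4-fold.
Codon 7 CGA (Arg): third position 4-fold.
Codon 8 ACC (Thr): third position 4-fold.
Codon 9 CCG (Pro): third position 4-fold.
Four-fold degenerate third positions: 6.

6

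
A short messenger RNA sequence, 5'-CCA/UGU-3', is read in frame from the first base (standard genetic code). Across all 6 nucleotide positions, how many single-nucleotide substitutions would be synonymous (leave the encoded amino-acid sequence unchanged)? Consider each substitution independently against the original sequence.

Codon 1 (CCA, Pro): 3 synonymous substitutions.
Codon 2 (UGU, Cys): 1 synonymous substitution.
Total: 3 + 1 = 4.

4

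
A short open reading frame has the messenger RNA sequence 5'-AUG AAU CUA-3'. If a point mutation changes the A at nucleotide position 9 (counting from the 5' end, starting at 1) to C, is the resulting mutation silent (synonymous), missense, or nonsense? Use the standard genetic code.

Position 9 falls in codon 3: CUA → Leu.
After the substitution the codon is CUC → Leu.
Both encode Leu, so the change is synonymous.

silent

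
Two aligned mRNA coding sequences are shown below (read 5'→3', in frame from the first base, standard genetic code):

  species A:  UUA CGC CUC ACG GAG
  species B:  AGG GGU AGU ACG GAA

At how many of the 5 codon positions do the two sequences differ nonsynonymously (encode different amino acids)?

3

Codon 1: UUA Leu / AGG Arg — nonsynonymous.
Codon 2: CGC Arg / GGU Gly — nonsynonymous.
Codon 3: CUC Leu / AGU Ser — nonsynonymous.
Codon 4: ACG Thr / ACG Thr — identical.
Codon 5: GAG Glu / GAA Glu — synonymous.
Nonsynonymous differences: 3.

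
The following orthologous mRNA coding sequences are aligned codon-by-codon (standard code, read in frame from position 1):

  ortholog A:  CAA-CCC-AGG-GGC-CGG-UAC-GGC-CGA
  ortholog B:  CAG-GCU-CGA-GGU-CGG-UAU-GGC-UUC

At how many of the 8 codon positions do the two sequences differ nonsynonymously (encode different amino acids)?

2

Codon 1: CAA Gln / CAG Gln — synonymous.
Codon 2: CCC Pro / GCU Ala — nonsynonymous.
Codon 3: AGG Arg / CGA Arg — synonymous.
Codon 4: GGC Gly / GGU Gly — synonymous.
Codon 5: CGG Arg / CGG Arg — identical.
Codon 6: UAC Tyr / UAU Tyr — synonymous.
Codon 7: GGC Gly / GGC Gly — identical.
Codon 8: CGA Arg / UUC Phe — nonsynonymous.
Nonsynonymous differences: 2.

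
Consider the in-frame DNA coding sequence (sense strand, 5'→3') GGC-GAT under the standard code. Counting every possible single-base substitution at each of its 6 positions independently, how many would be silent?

Codon 1 (GGC, Gly): 3 synonymous substitutions.
Codon 2 (GAT, Asp): 1 synonymous substitution.
Total: 3 + 1 = 4.

4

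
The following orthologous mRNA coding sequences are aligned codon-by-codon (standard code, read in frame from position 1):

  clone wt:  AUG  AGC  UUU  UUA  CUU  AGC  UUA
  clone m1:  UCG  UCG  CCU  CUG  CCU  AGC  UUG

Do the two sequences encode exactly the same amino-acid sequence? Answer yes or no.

Codon 1: AUG Met / UCG Ser — nonsynonymous.
Codon 2: AGC Ser / UCG Ser — synonymous.
Codon 3: UUU Phe / CCU Pro — nonsynonymous.
Codon 4: UUA Leu / CUG Leu — synonymous.
Codon 5: CUU Leu / CCU Pro — nonsynonymous.
Codon 6: AGC Ser / AGC Ser — identical.
Codon 7: UUA Leu / UUG Leu — synonymous.
Nonsynonymous differences: 3 → different protein.

no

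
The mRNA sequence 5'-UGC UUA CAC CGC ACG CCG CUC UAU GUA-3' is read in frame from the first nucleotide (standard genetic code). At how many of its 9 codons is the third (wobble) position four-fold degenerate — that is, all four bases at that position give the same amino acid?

5

Codon 1 UGC (Cys): third position 2-fold.
Codon 2 UUA (Leu): third position 2-fold.
Codon 3 CAC (His): third position 2-fold.
Codon 4 CGC (Arg): third position 4-fold.
Codon 5 ACG (Thr): third position 4-fold.
Codon 6 CCG (Pro): third position 4-fold.
Codon 7 CUC (Leu): third position 4-fold.
Codon 8 UAU (Tyr): third position 2-fold.
Codon 9 GUA (Val): third position 4-fold.
Four-fold degenerate third positions: 5.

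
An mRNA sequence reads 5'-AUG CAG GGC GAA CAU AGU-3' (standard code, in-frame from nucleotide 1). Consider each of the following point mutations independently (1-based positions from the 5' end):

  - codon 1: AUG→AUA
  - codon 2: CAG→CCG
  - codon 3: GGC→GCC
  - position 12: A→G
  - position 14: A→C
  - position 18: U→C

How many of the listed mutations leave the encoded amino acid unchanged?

Codon 1: AUG (Met) → AUA (Ile) — missense.
Codon 2: CAG (Gln) → CCG (Pro) — missense.
Codon 3: GGC (Gly) → GCC (Ala) — missense.
Codon 4: GAA (Glu) → GAG (Glu) — synonymous.
Codon 5: CAU (His) → CCU (Pro) — missense.
Codon 6: AGU (Ser) → AGC (Ser) — synonymous.
Synonymous: 2 of 6.

2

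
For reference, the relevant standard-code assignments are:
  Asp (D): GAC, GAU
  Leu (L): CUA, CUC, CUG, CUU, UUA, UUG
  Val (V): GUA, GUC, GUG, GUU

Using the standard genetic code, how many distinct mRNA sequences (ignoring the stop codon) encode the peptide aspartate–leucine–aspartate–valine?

96

Asp: 2 codons.
Leu: 6 codons.
Asp: 2 codons.
Val: 4 codons.
2 × 6 × 2 × 4 = 96.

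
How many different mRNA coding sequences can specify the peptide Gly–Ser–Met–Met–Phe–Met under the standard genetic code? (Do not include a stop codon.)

Gly: 4 codons.
Ser: 6 codons.
Met: 1 codon.
Met: 1 codon.
Phe: 2 codons.
Met: 1 codon.
4 × 6 × 1 × 1 × 2 × 1 = 48.

48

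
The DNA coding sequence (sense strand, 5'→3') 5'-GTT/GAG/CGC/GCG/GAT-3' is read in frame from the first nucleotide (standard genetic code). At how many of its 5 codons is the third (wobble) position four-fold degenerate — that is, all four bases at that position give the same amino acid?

Codon 1 GTT (Val): third position 4-fold.
Codon 2 GAG (Glu): third position 2-fold.
Codon 3 CGC (Arg): third position 4-fold.
Codon 4 GCG (Ala): third position 4-fold.
Codon 5 GAT (Asp): third position 2-fold.
Four-fold degenerate third positions: 3.

3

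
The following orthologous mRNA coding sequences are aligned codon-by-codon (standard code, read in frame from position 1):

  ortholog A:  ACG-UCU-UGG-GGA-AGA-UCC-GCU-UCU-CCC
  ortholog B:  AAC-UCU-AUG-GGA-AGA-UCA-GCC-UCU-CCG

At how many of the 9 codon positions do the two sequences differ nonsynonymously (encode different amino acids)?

Codon 1: ACG Thr / AAC Asn — nonsynonymous.
Codon 2: UCU Ser / UCU Ser — identical.
Codon 3: UGG Trp / AUG Met — nonsynonymous.
Codon 4: GGA Gly / GGA Gly — identical.
Codon 5: AGA Arg / AGA Arg — identical.
Codon 6: UCC Ser / UCA Ser — synonymous.
Codon 7: GCU Ala / GCC Ala — synonymous.
Codon 8: UCU Ser / UCU Ser — identical.
Codon 9: CCC Pro / CCG Pro — synonymous.
Nonsynonymous differences: 2.

2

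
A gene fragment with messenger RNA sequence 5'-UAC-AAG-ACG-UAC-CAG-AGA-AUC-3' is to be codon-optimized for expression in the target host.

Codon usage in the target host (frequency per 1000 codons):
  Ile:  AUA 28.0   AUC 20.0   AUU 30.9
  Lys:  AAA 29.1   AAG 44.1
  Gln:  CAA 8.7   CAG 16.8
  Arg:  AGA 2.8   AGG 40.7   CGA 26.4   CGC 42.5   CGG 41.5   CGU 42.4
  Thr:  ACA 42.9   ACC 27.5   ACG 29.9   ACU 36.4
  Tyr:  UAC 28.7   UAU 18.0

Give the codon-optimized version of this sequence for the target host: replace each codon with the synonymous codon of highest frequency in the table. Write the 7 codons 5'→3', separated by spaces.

Codon 1 (Tyr): best is UAC at 28.7.
Codon 2 (Lys): best is AAG at 44.1.
Codon 3 (Thr): best is ACA at 42.9.
Codon 4 (Tyr): best is UAC at 28.7.
Codon 5 (Gln): best is CAG at 16.8.
Codon 6 (Arg): best is CGC at 42.5.
Codon 7 (Ile): best is AUU at 30.9.

UAC AAG ACA UAC CAG CGC AUU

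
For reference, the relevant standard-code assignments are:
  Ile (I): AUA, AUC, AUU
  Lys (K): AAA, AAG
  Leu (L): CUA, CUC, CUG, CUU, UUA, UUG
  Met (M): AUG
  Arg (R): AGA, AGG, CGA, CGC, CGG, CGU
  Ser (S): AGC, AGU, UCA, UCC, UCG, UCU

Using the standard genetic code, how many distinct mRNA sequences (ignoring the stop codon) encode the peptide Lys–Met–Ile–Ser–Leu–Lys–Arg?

Lys: 2 codons.
Met: 1 codon.
Ile: 3 codons.
Ser: 6 codons.
Leu: 6 codons.
Lys: 2 codons.
Arg: 6 codons.
2 × 1 × 3 × 6 × 6 × 2 × 6 = 2592.

2592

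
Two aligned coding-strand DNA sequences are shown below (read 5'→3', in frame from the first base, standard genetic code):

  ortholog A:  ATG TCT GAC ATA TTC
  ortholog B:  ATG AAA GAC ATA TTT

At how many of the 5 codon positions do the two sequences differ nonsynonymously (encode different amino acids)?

Codon 1: ATG Met / ATG Met — identical.
Codon 2: TCT Ser / AAA Lys — nonsynonymous.
Codon 3: GAC Asp / GAC Asp — identical.
Codon 4: ATA Ile / ATA Ile — identical.
Codon 5: TTC Phe / TTT Phe — synonymous.
Nonsynonymous differences: 1.

1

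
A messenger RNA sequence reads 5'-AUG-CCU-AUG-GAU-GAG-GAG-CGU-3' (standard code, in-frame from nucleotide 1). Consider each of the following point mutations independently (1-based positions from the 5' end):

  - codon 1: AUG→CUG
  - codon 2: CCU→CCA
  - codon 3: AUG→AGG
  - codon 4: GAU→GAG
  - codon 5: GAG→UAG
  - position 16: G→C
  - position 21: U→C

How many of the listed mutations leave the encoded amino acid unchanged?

Codon 1: AUG (Met) → CUG (Leu) — missense.
Codon 2: CCU (Pro) → CCA (Pro) — synonymous.
Codon 3: AUG (Met) → AGG (Arg) — missense.
Codon 4: GAU (Asp) → GAG (Glu) — missense.
Codon 5: GAG (Glu) → UAG (Stop) — nonsense.
Codon 6: GAG (Glu) → CAG (Gln) — missense.
Codon 7: CGU (Arg) → CGC (Arg) — synonymous.
Synonymous: 2 of 7.

2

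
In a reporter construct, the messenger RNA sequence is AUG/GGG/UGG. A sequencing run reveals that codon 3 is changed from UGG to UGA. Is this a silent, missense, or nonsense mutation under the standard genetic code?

Position 9 falls in codon 3: UGG → Trp.
After the substitution the codon is UGA → Stop.
The new codon is a stop codon, so this is a nonsense mutation.

nonsense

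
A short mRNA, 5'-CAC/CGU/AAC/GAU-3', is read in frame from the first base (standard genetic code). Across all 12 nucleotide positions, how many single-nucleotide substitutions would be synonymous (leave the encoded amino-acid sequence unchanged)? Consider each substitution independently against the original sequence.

6

Codon 1 (CAC, His): 1 synonymous substitution.
Codon 2 (CGU, Arg): 3 synonymous substitutions.
Codon 3 (AAC, Asn): 1 synonymous substitution.
Codon 4 (GAU, Asp): 1 synonymous substitution.
Total: 1 + 3 + 1 + 1 = 6.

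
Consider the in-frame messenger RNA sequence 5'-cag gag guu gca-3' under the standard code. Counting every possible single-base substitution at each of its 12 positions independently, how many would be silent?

8

Codon 1 (CAG, Gln): 1 synonymous substitution.
Codon 2 (GAG, Glu): 1 synonymous substitution.
Codon 3 (GUU, Val): 3 synonymous substitutions.
Codon 4 (GCA, Ala): 3 synonymous substitutions.
Total: 1 + 1 + 3 + 3 = 8.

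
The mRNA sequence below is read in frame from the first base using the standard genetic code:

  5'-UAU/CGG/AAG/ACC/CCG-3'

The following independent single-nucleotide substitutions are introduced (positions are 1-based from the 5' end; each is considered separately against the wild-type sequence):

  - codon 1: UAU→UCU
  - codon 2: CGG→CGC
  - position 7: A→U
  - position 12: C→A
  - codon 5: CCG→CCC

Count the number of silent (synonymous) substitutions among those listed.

Codon 1: UAU (Tyr) → UCU (Ser) — missense.
Codon 2: CGG (Arg) → CGC (Arg) — synonymous.
Codon 3: AAG (Lys) → UAG (Stop) — nonsense.
Codon 4: ACC (Thr) → ACA (Thr) — synonymous.
Codon 5: CCG (Pro) → CCC (Pro) — synonymous.
Synonymous: 3 of 5.

3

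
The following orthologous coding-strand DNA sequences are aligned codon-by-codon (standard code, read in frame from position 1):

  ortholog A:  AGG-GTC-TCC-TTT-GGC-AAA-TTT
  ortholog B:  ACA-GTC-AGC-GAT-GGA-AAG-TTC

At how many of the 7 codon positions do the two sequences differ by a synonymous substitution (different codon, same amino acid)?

4

Codon 1: AGG Arg / ACA Thr — nonsynonymous.
Codon 2: GTC Val / GTC Val — identical.
Codon 3: TCC Ser / AGC Ser — synonymous.
Codon 4: TTT Phe / GAT Asp — nonsynonymous.
Codon 5: GGC Gly / GGA Gly — synonymous.
Codon 6: AAA Lys / AAG Lys — synonymous.
Codon 7: TTT Phe / TTC Phe — synonymous.
Synonymous differences: 4.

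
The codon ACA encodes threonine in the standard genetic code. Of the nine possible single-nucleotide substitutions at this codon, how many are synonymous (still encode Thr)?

3

Position 1: none → 0 synonymous.
Position 2: none → 0 synonymous.
Position 3: ACU, ACC, ACG → 3 synonymous.
Total: 0 + 0 + 3 = 3.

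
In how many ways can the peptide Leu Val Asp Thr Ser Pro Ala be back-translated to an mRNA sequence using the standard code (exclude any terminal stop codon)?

Leu: 6 codons.
Val: 4 codons.
Asp: 2 codons.
Thr: 4 codons.
Ser: 6 codons.
Pro: 4 codons.
Ala: 4 codons.
6 × 4 × 2 × 4 × 6 × 4 × 4 = 18432.

18432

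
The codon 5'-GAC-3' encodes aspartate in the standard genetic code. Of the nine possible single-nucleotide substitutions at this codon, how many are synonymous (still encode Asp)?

Position 1: none → 0 synonymous.
Position 2: none → 0 synonymous.
Position 3: GAU → 1 synonymous.
Total: 0 + 0 + 1 = 1.

1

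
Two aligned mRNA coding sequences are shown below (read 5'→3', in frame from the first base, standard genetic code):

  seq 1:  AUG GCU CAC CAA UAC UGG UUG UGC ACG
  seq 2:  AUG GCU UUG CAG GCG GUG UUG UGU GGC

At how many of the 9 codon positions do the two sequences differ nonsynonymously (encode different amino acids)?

Codon 1: AUG Met / AUG Met — identical.
Codon 2: GCU Ala / GCU Ala — identical.
Codon 3: CAC His / UUG Leu — nonsynonymous.
Codon 4: CAA Gln / CAG Gln — synonymous.
Codon 5: UAC Tyr / GCG Ala — nonsynonymous.
Codon 6: UGG Trp / GUG Val — nonsynonymous.
Codon 7: UUG Leu / UUG Leu — identical.
Codon 8: UGC Cys / UGU Cys — synonymous.
Codon 9: ACG Thr / GGC Gly — nonsynonymous.
Nonsynonymous differences: 4.

4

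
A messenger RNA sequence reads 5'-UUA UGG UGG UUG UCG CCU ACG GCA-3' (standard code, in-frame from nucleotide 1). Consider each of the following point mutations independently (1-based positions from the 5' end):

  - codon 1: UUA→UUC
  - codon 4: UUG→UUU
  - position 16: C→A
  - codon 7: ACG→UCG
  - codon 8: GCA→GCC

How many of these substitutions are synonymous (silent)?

1

Codon 1: UUA (Leu) → UUC (Phe) — missense.
Codon 4: UUG (Leu) → UUU (Phe) — missense.
Codon 6: CCU (Pro) → ACU (Thr) — missense.
Codon 7: ACG (Thr) → UCG (Ser) — missense.
Codon 8: GCA (Ala) → GCC (Ala) — synonymous.
Synonymous: 1 of 5.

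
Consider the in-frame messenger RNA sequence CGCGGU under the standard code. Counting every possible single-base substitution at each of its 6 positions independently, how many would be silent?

Codon 1 (CGC, Arg): 3 synonymous substitutions.
Codon 2 (GGU, Gly): 3 synonymous substitutions.
Total: 3 + 3 = 6.

6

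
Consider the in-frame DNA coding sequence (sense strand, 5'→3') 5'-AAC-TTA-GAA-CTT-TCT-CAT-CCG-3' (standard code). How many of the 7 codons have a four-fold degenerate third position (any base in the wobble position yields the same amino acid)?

Codon 1 AAC (Asn): third position 2-fold.
Codon 2 TTA (Leu): third position 2-fold.
Codon 3 GAA (Glu): third position 2-fold.
Codon 4 CTT (Leu): third position 4-fold.
Codon 5 TCT (Ser): third position 4-fold.
Codon 6 CAT (His): third position 2-fold.
Codon 7 CCG (Pro): third position 4-fold.
Four-fold degenerate third positions: 3.

3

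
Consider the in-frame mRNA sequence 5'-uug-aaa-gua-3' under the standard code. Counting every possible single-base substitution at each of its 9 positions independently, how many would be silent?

Codon 1 (UUG, Leu): 2 synonymous substitutions.
Codon 2 (AAA, Lys): 1 synonymous substitution.
Codon 3 (GUA, Val): 3 synonymous substitutions.
Total: 2 + 1 + 3 = 6.

6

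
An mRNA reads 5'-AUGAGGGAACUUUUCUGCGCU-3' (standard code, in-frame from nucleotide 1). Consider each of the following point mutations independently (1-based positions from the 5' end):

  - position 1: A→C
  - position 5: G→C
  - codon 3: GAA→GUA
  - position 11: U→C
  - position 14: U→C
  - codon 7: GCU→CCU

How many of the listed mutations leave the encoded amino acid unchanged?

Codon 1: AUG (Met) → CUG (Leu) — missense.
Codon 2: AGG (Arg) → ACG (Thr) — missense.
Codon 3: GAA (Glu) → GUA (Val) — missense.
Codon 4: CUU (Leu) → CCU (Pro) — missense.
Codon 5: UUC (Phe) → UCC (Ser) — missense.
Codon 7: GCU (Ala) → CCU (Pro) — missense.
Synonymous: 0 of 6.

0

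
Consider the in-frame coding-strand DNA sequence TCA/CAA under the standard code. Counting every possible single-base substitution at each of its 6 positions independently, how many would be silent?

Codon 1 (TCA, Ser): 3 synonymous substitutions.
Codon 2 (CAA, Gln): 1 synonymous substitution.
Total: 3 + 1 = 4.

4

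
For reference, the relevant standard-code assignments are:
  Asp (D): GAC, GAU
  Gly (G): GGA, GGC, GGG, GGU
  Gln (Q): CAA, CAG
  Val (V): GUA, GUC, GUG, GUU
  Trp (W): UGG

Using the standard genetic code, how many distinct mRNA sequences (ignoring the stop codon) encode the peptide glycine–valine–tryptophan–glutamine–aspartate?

64

Gly: 4 codons.
Val: 4 codons.
Trp: 1 codon.
Gln: 2 codons.
Asp: 2 codons.
4 × 4 × 1 × 2 × 2 = 64.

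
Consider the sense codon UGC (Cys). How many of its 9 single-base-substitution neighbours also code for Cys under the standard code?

Position 1: none → 0 synonymous.
Position 2: none → 0 synonymous.
Position 3: UGU → 1 synonymous.
Total: 0 + 0 + 1 = 1.

1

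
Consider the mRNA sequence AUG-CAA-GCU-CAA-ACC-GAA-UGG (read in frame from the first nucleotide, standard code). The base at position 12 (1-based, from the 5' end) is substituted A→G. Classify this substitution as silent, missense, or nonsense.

Position 12 falls in codon 4: CAA → Gln.
After the substitution the codon is CAG → Gln.
Both encode Gln, so the change is synonymous.

silent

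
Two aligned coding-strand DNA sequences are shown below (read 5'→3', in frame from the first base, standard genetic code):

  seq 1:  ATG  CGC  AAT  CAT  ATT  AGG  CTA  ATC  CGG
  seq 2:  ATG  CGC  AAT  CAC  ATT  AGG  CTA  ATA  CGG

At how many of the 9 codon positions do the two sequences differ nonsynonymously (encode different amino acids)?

0

Codon 1: ATG Met / ATG Met — identical.
Codon 2: CGC Arg / CGC Arg — identical.
Codon 3: AAT Asn / AAT Asn — identical.
Codon 4: CAT His / CAC His — synonymous.
Codon 5: ATT Ile / ATT Ile — identical.
Codon 6: AGG Arg / AGG Arg — identical.
Codon 7: CTA Leu / CTA Leu — identical.
Codon 8: ATC Ile / ATA Ile — synonymous.
Codon 9: CGG Arg / CGG Arg — identical.
Nonsynonymous differences: 0.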